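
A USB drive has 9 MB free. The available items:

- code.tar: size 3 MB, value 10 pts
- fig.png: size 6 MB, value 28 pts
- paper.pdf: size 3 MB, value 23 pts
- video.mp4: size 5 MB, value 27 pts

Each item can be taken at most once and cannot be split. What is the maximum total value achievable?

Check high-value combinations within 9 MB:
- fig.png+paper.pdf: size 6+3=9, value 28+23=51
- paper.pdf+video.mp4: size 3+5=8, value 23+27=50
- code.tar+fig.png: size 3+6=9, value 10+28=38
Best: 51 pts.

51 pts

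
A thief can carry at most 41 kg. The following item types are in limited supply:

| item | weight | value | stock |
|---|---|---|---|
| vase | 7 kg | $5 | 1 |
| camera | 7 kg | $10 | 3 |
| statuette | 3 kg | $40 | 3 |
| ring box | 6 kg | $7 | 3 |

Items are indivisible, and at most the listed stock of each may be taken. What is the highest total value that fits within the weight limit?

$161

Best selections within weight 41 and stock limits:
- 2×camera + 3×statuette + 3×ring box: weight 41, value 161
- 3×camera + 3×statuette + 1×ring box: weight 36, value 157
Best: $161.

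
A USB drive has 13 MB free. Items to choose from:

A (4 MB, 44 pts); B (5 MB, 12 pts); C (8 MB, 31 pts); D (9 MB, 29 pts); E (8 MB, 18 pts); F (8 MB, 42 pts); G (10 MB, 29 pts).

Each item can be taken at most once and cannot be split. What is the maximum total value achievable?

86 pts

Check high-value combinations within 13 MB:
- A+F: size 4+8=12, value 44+42=86
- A+C: size 4+8=12, value 44+31=75
- A+D: size 4+9=13, value 44+29=73
- A+E: size 4+8=12, value 44+18=62
- A+B: size 4+5=9, value 44+12=56
Best: 86 pts.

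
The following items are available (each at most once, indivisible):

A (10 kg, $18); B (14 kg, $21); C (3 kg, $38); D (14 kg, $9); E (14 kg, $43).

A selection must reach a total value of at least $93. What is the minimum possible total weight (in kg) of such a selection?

Subsets with value ≥ 93, sorted by total weight:
- A+C+E: weight 27, value 99
- B+C+E: weight 31, value 102
- A+B+C+E: weight 41, value 120
- A+C+D+E: weight 41, value 108
Minimum weight: 27 kg.

27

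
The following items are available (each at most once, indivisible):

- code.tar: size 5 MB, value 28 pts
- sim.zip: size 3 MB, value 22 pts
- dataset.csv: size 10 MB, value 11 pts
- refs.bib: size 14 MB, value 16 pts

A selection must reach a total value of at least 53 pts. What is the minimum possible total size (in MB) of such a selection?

18

Subsets with value ≥ 53, sorted by total size:
- code.tar+sim.zip+dataset.csv: size 18, value 61
- code.tar+sim.zip+refs.bib: size 22, value 66
- code.tar+dataset.csv+refs.bib: size 29, value 55
- code.tar+sim.zip+dataset.csv+refs.bib: size 32, value 77
Minimum size: 18 MB.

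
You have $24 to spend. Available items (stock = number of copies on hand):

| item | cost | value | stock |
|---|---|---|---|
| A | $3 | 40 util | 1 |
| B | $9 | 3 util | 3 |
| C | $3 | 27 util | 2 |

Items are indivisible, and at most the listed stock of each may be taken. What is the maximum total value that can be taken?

97 util

Best selections within cost 24 and stock limits:
- 1×A + 1×B + 2×C: cost 18, value 97
- 1×A + 2×C: cost 9, value 94
Best: 97 util.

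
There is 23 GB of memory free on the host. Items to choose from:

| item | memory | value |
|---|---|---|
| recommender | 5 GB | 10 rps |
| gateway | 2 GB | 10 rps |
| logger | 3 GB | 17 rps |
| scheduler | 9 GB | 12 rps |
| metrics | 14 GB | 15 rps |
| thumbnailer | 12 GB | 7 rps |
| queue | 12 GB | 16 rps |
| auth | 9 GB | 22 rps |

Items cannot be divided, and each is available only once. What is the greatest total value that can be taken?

This is a 0/1 knapsack; check combinations near the capacity.
- gateway+logger+scheduler+auth: memory 2+3+9+9=23, value 10+17+12+22=61
- recommender+gateway+logger+auth: memory 5+2+3+9=19, value 10+10+17+22=59
- recommender+gateway+logger+queue: memory 5+2+3+12=22, value 10+10+17+16=53
- logger+scheduler+auth: memory 3+9+9=21, value 17+12+22=51
- gateway+logger+auth: memory 2+3+9=14, value 10+17+22=49
Best: 61 rps.

61 rps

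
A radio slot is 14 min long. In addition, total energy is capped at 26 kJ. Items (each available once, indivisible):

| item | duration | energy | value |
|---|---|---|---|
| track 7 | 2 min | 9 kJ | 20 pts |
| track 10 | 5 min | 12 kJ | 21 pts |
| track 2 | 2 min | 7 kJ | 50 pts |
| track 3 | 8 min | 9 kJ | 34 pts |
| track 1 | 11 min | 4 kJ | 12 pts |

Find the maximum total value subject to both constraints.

Feasible sets respecting both limits:
- track 7+track 2+track 3: duration 12, energy 25, value 104
- track 2+track 3: duration 10, energy 16, value 84
- track 10+track 2: duration 7, energy 19, value 71
- track 7+track 2: duration 4, energy 16, value 70
Best: 104 pts.

104 pts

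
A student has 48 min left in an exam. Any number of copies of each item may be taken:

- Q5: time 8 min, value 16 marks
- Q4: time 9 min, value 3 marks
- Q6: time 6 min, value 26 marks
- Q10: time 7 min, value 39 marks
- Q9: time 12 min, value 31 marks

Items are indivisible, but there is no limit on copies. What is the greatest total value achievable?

260 marks

Best value-per-unit is Q10 at 39/7; filling with it alone gives 6×39 = 234.
Optimal mix: 1×Q6 + 6×Q10 → time 48, value 260.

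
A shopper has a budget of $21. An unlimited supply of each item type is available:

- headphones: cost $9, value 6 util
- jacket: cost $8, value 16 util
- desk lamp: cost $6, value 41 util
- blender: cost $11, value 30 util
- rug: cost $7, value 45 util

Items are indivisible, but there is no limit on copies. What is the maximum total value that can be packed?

Best value-per-unit is desk lamp at 41/6; filling with it alone gives 3×41 = 123.
Optimal mix: 3×rug → cost 21, value 135.

135 util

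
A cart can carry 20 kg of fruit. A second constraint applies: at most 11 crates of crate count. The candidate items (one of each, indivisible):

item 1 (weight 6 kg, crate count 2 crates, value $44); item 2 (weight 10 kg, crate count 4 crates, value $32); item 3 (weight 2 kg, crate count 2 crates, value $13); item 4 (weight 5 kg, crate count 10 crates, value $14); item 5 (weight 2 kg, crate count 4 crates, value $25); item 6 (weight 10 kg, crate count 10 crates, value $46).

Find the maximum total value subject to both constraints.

$101

Feasible sets respecting both limits:
- item 1+item 2+item 5: weight 18, crate count 10, value 101
- item 1+item 2+item 3: weight 18, crate count 8, value 89
- item 1+item 3+item 5: weight 10, crate count 8, value 82
Best: $101.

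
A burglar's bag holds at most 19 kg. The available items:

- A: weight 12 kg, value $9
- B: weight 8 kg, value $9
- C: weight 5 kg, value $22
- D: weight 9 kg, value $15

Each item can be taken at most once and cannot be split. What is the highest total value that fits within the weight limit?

$37

Check high-value combinations within 19 kg:
- C+D: weight 5+9=14, value 22+15=37
- B+C: weight 8+5=13, value 9+22=31
- A+C: weight 12+5=17, value 9+22=31
- B+D: weight 8+9=17, value 9+15=24
Best: $37.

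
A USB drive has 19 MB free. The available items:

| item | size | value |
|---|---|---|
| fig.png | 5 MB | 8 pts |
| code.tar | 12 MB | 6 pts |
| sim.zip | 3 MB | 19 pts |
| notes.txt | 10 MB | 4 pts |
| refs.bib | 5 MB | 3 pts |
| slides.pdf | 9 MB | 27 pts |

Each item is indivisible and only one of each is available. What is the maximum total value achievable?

54 pts

Check high-value combinations within 19 MB:
- fig.png+sim.zip+slides.pdf: size 5+3+9=17, value 8+19+27=54
- sim.zip+refs.bib+slides.pdf: size 3+5+9=17, value 19+3+27=49
- sim.zip+slides.pdf: size 3+9=12, value 19+27=46
- fig.png+refs.bib+slides.pdf: size 5+5+9=19, value 8+3+27=38
- fig.png+slides.pdf: size 5+9=14, value 8+27=35
Best: 54 pts.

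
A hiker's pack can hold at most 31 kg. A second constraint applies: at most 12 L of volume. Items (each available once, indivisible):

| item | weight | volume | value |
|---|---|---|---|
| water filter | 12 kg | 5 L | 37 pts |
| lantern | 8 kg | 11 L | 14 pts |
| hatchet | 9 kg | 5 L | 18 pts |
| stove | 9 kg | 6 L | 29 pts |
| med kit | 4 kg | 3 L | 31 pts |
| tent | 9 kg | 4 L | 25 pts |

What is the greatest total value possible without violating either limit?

93 pts

Feasible sets respecting both limits:
- water filter+med kit+tent: weight 25, volume 12, value 93
- hatchet+med kit+tent: weight 22, volume 12, value 74
- water filter+med kit: weight 16, volume 8, value 68
- water filter+stove: weight 21, volume 11, value 66
Best: 93 pts.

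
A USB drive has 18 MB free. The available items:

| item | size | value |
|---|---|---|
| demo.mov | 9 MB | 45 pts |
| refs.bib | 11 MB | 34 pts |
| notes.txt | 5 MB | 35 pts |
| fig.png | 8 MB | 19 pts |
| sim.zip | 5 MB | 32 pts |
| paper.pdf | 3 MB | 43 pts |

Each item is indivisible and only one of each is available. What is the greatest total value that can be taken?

This is a 0/1 knapsack; check combinations near the capacity.
- demo.mov+notes.txt+paper.pdf: size 9+5+3=17, value 45+35+43=123
- demo.mov+sim.zip+paper.pdf: size 9+5+3=17, value 45+32+43=120
- notes.txt+sim.zip+paper.pdf: size 5+5+3=13, value 35+32+43=110
- notes.txt+fig.png+paper.pdf: size 5+8+3=16, value 35+19+43=97
Best: 123 pts.

123 pts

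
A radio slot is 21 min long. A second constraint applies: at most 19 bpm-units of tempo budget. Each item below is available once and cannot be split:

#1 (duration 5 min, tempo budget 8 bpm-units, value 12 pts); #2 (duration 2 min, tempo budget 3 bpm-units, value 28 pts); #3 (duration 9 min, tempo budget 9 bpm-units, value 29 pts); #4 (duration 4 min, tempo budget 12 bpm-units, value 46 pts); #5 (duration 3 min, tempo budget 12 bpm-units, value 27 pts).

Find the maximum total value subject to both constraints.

74 pts

Feasible sets respecting both limits:
- #2+#4: duration 6, tempo budget 15, value 74
- #2+#3: duration 11, tempo budget 12, value 57
- #2+#5: duration 5, tempo budget 15, value 55
- #4: duration 4, tempo budget 12, value 46
Best: 74 pts.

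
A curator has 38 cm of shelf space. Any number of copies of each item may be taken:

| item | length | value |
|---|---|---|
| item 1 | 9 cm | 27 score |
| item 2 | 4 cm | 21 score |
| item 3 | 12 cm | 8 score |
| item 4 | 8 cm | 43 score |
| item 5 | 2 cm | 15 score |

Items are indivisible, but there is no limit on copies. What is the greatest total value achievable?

Best value-per-unit is item 5 at 15/2, and filling with it alone uses length 19×2=38. No mix of the others beats 19×15 = 285.

285 score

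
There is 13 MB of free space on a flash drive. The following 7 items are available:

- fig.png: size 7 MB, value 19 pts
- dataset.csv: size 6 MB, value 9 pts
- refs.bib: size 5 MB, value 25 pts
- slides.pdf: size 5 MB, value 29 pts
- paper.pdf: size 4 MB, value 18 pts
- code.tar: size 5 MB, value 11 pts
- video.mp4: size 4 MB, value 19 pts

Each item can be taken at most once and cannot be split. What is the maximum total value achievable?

Check high-value combinations within 13 MB:
- slides.pdf+paper.pdf+video.mp4: size 5+4+4=13, value 29+18+19=66
- refs.bib+paper.pdf+video.mp4: size 5+4+4=13, value 25+18+19=62
- refs.bib+slides.pdf: size 5+5=10, value 25+29=54
- slides.pdf+video.mp4: size 5+4=9, value 29+19=48
- fig.png+slides.pdf: size 7+5=12, value 19+29=48
Best: 66 pts.

66 pts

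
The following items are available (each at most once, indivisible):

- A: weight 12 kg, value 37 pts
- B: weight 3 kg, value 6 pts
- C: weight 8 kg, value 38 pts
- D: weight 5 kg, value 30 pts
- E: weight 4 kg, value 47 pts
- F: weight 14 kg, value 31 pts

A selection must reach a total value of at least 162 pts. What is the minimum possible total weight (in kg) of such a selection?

43

Subsets with value ≥ 162, sorted by total weight:
- A+C+D+E+F: weight 43, value 183
- A+B+C+D+E+F: weight 46, value 189
Minimum weight: 43 kg.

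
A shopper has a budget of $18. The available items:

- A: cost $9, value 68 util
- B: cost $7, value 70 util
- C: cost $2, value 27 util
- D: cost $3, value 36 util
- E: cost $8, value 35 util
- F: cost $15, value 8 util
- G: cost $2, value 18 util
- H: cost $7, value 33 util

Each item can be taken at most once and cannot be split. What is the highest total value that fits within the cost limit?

165 util

This is a 0/1 knapsack; check combinations near the capacity.
- A+B+C: cost 9+7+2=18, value 68+70+27=165
- A+B+G: cost 9+7+2=18, value 68+70+18=156
- B+C+D+G: cost 7+2+3+2=14, value 70+27+36+18=151
- A+C+D+G: cost 9+2+3+2=16, value 68+27+36+18=149
Best: 165 util.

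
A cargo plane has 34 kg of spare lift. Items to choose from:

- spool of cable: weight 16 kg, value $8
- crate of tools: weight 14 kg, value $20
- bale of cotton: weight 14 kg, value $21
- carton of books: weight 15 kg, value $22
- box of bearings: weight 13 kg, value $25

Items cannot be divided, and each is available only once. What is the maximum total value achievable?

Check high-value combinations within 34 kg:
- carton of books+box of bearings: weight 15+13=28, value 22+25=47
- bale of cotton+box of bearings: weight 14+13=27, value 21+25=46
- crate of tools+box of bearings: weight 14+13=27, value 20+25=45
Best: $47.

$47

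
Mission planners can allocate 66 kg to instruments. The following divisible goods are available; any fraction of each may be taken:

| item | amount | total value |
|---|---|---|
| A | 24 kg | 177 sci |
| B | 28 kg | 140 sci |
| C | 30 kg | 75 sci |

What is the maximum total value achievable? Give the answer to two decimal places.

Take in order of value per unit:
- A (177/24 per unit): all 24 → value 177, running total 177.00
- B (140/28 per unit): all 28 → value 140, running total 317.00
- C (75/30 per unit): 14 of 30 → value 14×75/30 = 35.0000, running total 352.00
Total 352.00.

352.00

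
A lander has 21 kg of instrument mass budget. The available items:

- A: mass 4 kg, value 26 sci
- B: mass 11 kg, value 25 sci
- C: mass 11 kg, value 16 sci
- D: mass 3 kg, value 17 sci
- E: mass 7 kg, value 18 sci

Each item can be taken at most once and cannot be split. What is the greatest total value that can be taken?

This is a 0/1 knapsack; check combinations near the capacity.
- A+B+D: mass 4+11+3=18, value 26+25+17=68
- A+D+E: mass 4+3+7=14, value 26+17+18=61
- B+D+E: mass 11+3+7=21, value 25+17+18=60
Best: 68 sci.

68 sci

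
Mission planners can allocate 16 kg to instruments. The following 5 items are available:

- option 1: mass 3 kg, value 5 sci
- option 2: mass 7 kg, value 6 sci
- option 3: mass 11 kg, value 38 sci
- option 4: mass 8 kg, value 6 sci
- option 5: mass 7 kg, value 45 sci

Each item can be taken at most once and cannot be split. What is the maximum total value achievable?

Check high-value combinations within 16 kg:
- option 2+option 5: mass 7+7=14, value 6+45=51
- option 4+option 5: mass 8+7=15, value 6+45=51
- option 1+option 5: mass 3+7=10, value 5+45=50
- option 5: mass 7, value 45
- option 1+option 3: mass 3+11=14, value 5+38=43
Best: 51 sci.

51 sci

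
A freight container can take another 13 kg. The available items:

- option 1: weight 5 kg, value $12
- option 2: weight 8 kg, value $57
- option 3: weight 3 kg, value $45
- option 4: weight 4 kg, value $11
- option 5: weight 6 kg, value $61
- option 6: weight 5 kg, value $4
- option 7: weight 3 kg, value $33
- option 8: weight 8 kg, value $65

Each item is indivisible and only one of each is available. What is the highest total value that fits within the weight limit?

Check high-value combinations within 13 kg:
- option 3+option 5+option 7: weight 3+6+3=12, value 45+61+33=139
- option 3+option 4+option 5: weight 3+4+6=13, value 45+11+61=117
- option 3+option 8: weight 3+8=11, value 45+65=110
- option 3+option 5: weight 3+6=9, value 45+61=106
Best: $139.

$139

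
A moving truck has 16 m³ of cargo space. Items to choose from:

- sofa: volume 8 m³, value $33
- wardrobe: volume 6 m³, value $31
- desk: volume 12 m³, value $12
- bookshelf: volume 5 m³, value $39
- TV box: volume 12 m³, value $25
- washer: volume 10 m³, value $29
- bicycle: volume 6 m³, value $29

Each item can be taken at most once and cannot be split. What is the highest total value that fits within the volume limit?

$72

This is a 0/1 knapsack; check combinations near the capacity.
- sofa+bookshelf: volume 8+5=13, value 33+39=72
- wardrobe+bookshelf: volume 6+5=11, value 31+39=70
- bookshelf+bicycle: volume 5+6=11, value 39+29=68
- bookshelf+washer: volume 5+10=15, value 39+29=68
Best: $72.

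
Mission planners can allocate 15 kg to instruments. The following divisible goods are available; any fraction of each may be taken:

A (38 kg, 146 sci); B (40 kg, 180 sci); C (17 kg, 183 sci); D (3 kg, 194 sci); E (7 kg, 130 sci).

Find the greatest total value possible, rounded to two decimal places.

Take in order of value per unit:
- D (194/3 per unit): all 3 → value 194, running total 194.00
- E (130/7 per unit): all 7 → value 130, running total 324.00
- C (183/17 per unit): 5 of 17 → value 5×183/17 = 53.8235, running total 377.82
Total 377.82.

377.82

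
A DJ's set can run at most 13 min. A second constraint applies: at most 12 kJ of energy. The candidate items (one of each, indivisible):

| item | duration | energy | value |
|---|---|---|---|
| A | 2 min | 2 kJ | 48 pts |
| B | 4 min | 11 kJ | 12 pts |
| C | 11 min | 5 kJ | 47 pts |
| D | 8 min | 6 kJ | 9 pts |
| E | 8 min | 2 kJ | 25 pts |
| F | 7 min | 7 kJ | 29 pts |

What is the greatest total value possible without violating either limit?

95 pts

Feasible sets respecting both limits:
- A+C: duration 13, energy 7, value 95
- A+F: duration 9, energy 9, value 77
- A+E: duration 10, energy 4, value 73
- A+D: duration 10, energy 8, value 57
Best: 95 pts.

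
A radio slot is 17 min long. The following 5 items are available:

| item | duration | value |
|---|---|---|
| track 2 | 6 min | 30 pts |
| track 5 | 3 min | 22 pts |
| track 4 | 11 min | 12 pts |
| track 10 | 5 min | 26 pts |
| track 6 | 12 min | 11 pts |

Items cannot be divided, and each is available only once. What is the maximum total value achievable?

78 pts

This is a 0/1 knapsack; check combinations near the capacity.
- track 2+track 5+track 10: duration 6+3+5=14, value 30+22+26=78
- track 2+track 10: duration 6+5=11, value 30+26=56
- track 2+track 5: duration 6+3=9, value 30+22=52
- track 5+track 10: duration 3+5=8, value 22+26=48
- track 2+track 4: duration 6+11=17, value 30+12=42
Best: 78 pts.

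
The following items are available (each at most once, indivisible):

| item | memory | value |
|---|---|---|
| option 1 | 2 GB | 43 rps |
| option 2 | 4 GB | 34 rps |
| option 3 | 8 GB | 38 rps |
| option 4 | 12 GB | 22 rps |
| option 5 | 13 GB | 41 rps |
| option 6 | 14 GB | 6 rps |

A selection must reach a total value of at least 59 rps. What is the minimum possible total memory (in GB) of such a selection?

Subsets with value ≥ 59, sorted by total memory:
- option 1+option 2: memory 6, value 77
- option 1+option 3: memory 10, value 81
Minimum memory: 6 GB.

6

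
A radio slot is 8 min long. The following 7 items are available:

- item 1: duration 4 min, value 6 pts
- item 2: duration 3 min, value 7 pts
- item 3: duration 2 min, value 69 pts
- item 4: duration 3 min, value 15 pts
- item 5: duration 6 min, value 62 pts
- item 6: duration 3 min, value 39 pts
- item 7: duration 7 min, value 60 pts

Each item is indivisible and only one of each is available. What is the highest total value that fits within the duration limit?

131 pts

Check high-value combinations within 8 min:
- item 3+item 5: duration 2+6=8, value 69+62=131
- item 3+item 4+item 6: duration 2+3+3=8, value 69+15+39=123
- item 2+item 3+item 6: duration 3+2+3=8, value 7+69+39=115
- item 3+item 6: duration 2+3=5, value 69+39=108
- item 2+item 3+item 4: duration 3+2+3=8, value 7+69+15=91
Best: 131 pts.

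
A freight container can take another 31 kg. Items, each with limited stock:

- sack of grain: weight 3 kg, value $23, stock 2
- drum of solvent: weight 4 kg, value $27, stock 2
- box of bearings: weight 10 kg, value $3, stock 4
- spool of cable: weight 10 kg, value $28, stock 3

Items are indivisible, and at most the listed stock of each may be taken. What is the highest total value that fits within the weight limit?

$133

Best selections within weight 31 and stock limits:
- 1×sack of grain + 2×drum of solvent + 2×spool of cable: weight 31, value 133
- 2×sack of grain + 1×drum of solvent + 2×spool of cable: weight 30, value 129
- 2×sack of grain + 2×drum of solvent + 1×spool of cable: weight 24, value 128
- 2×drum of solvent + 2×spool of cable: weight 28, value 110
Best: $133.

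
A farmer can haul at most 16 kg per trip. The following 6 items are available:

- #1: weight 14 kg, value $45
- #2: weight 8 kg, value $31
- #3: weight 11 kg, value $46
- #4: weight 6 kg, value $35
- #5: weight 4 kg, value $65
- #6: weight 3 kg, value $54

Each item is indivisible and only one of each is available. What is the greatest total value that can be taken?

Check high-value combinations within 16 kg:
- #4+#5+#6: weight 6+4+3=13, value 35+65+54=154
- #2+#5+#6: weight 8+4+3=15, value 31+65+54=150
- #5+#6: weight 4+3=7, value 65+54=119
- #3+#5: weight 11+4=15, value 46+65=111
- #4+#5: weight 6+4=10, value 35+65=100
Best: $154.

$154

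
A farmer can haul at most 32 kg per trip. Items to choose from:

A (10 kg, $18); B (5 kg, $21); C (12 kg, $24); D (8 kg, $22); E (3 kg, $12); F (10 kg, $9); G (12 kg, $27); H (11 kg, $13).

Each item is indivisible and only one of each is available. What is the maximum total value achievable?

$84

Check high-value combinations within 32 kg:
- B+C+E+G: weight 5+12+3+12=32, value 21+24+12+27=84
- B+D+E+G: weight 5+8+3+12=28, value 21+22+12+27=82
- B+C+D+E: weight 5+12+8+3=28, value 21+24+22+12=79
- A+B+E+G: weight 10+5+3+12=30, value 18+21+12+27=78
Best: $84.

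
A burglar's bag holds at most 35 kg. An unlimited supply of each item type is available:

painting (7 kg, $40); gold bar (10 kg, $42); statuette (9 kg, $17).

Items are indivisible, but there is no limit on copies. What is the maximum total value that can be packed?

Best value-per-unit is painting at 40/7, and filling with it alone uses weight 5×7=35. No mix of the others beats 5×40 = 200.

$200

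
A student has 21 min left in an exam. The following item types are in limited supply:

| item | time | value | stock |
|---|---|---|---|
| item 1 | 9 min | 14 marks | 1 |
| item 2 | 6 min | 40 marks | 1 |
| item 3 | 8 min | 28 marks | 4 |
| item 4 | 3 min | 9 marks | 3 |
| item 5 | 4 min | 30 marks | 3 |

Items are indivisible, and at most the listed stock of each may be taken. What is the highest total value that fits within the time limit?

Best selections within time 21 and stock limits:
- 1×item 2 + 1×item 4 + 3×item 5: time 21, value 139
- 1×item 2 + 3×item 5: time 18, value 130
- 1×item 3 + 3×item 5: time 20, value 118
- 1×item 2 + 2×item 4 + 2×item 5: time 20, value 118
Best: 139 marks.

139 marks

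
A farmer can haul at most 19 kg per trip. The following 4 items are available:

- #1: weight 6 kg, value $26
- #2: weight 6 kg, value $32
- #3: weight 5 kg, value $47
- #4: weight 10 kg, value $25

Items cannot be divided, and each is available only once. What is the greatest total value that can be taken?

$105

Check high-value combinations within 19 kg:
- #1+#2+#3: weight 6+6+5=17, value 26+32+47=105
- #2+#3: weight 6+5=11, value 32+47=79
- #1+#3: weight 6+5=11, value 26+47=73
- #3+#4: weight 5+10=15, value 47+25=72
Best: $105.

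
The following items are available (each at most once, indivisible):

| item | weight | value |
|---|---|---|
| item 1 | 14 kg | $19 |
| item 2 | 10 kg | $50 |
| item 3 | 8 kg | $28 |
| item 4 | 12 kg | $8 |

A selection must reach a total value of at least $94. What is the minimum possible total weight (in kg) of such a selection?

Subsets with value ≥ 94, sorted by total weight:
- item 1+item 2+item 3: weight 32, value 97
- item 1+item 2+item 3+item 4: weight 44, value 105
Minimum weight: 32 kg.

32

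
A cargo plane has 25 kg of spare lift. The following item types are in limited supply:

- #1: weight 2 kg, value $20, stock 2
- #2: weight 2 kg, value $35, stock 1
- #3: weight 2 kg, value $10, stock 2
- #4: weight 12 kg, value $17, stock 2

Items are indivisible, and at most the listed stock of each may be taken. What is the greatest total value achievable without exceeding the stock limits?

$112

Best selections within weight 25 and stock limits:
- 2×#1 + 1×#2 + 2×#3 + 1×#4: weight 22, value 112
- 2×#1 + 1×#2 + 1×#3 + 1×#4: weight 20, value 102
- 2×#1 + 1×#2 + 2×#3: weight 10, value 95
- 2×#1 + 1×#2 + 1×#4: weight 18, value 92
Best: $112.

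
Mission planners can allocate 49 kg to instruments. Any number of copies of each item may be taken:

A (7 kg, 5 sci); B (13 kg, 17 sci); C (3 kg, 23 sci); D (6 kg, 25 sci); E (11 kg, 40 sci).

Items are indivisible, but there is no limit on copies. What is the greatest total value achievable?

Best value-per-unit is C at 23/3, and filling with it alone uses mass 16×3=48. No mix of the others beats 16×23 = 368.

368 sci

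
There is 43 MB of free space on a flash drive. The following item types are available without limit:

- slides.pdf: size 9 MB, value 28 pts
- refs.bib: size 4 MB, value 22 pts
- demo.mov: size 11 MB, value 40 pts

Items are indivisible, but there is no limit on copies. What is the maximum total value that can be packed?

Best value-per-unit is refs.bib at 22/4, and filling with it alone uses size 10×4=40. No mix of the others beats 10×22 = 220.

220 pts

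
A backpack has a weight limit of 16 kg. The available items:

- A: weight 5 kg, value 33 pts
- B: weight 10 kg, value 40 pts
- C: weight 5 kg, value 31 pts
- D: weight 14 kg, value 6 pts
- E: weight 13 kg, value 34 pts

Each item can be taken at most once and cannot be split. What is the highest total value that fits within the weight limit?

73 pts

Check high-value combinations within 16 kg:
- A+B: weight 5+10=15, value 33+40=73
- B+C: weight 10+5=15, value 40+31=71
- A+C: weight 5+5=10, value 33+31=64
- B: weight 10, value 40
- E: weight 13, value 34
Best: 73 pts.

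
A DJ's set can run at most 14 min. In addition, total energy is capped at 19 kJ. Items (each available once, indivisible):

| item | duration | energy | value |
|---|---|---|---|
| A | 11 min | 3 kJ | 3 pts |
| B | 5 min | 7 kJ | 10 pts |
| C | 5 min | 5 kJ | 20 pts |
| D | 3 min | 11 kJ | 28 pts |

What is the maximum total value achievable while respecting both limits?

48 pts

Feasible sets respecting both limits:
- C+D: duration 8, energy 16, value 48
- B+D: duration 8, energy 18, value 38
- A+D: duration 14, energy 14, value 31
- B+C: duration 10, energy 12, value 30
Best: 48 pts.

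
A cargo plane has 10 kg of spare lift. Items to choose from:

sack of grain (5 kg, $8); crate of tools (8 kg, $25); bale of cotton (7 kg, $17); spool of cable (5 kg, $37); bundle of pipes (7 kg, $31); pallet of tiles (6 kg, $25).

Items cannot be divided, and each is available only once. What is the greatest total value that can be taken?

$45

Check high-value combinations within 10 kg:
- sack of grain+spool of cable: weight 5+5=10, value 8+37=45
- spool of cable: weight 5, value 37
- bundle of pipes: weight 7, value 31
- pallet of tiles: weight 6, value 25
- crate of tools: weight 8, value 25
Best: $45.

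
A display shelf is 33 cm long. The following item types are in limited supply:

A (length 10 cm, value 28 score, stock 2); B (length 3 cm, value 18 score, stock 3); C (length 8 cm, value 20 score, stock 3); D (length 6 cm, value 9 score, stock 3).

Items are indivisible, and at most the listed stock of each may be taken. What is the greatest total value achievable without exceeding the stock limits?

114 score

Top feasible selections:
- 3×B + 3×C: length 33, value 114
- 1×A + 3×B + 1×C + 1×D: length 33, value 111
Best: 114 score.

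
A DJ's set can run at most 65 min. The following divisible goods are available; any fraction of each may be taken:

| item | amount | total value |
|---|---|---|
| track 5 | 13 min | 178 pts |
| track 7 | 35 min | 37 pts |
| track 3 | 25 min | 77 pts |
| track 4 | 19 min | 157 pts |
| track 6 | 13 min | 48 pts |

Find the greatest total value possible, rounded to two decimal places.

444.60

Take in order of value per unit:
- track 5 (178/13 per unit): all 13 → value 178, running total 178.00
- track 4 (157/19 per unit): all 19 → value 157, running total 335.00
- track 6 (48/13 per unit): all 13 → value 48, running total 383.00
- track 3 (77/25 per unit): 20 of 25 → value 20×77/25 = 61.6000, running total 444.60
Total 444.60.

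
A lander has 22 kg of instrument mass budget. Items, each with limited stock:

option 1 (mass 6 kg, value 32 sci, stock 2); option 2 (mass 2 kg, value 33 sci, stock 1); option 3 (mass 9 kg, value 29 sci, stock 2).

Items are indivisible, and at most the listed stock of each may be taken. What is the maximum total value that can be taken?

Top feasible selections:
- 2×option 1 + 1×option 2: mass 14, value 97
- 1×option 1 + 1×option 2 + 1×option 3: mass 17, value 94
- 2×option 1 + 1×option 3: mass 21, value 93
- 1×option 2 + 2×option 3: mass 20, value 91
Best: 97 sci.

97 sci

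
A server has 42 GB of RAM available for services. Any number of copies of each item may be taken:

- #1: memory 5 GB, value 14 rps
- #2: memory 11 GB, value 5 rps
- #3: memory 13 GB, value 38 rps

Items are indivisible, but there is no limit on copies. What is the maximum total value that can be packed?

Best value-per-unit is #3 at 38/13; filling with it alone gives 3×38 = 114.
Optimal mix: 3×#1 + 2×#3 → memory 41, value 118.

118 rps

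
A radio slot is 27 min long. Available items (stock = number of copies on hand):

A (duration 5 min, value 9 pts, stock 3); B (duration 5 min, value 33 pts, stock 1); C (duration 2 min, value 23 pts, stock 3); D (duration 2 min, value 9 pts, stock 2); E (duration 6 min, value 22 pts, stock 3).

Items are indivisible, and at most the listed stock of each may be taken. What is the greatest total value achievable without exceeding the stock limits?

Top feasible selections:
- 1×B + 3×C + 2×D + 2×E: duration 27, value 164
- 1×B + 3×C + 1×D + 2×E: duration 25, value 155
- 1×A + 1×B + 3×C + 2×D + 1×E: duration 26, value 151
Best: 164 pts.

164 pts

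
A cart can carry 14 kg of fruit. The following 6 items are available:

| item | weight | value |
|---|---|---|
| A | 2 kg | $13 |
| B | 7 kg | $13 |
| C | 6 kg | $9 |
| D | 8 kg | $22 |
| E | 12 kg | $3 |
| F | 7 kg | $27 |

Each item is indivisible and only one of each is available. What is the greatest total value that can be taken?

$40

Check high-value combinations within 14 kg:
- A+F: weight 2+7=9, value 13+27=40
- B+F: weight 7+7=14, value 13+27=40
- C+F: weight 6+7=13, value 9+27=36
Best: $40.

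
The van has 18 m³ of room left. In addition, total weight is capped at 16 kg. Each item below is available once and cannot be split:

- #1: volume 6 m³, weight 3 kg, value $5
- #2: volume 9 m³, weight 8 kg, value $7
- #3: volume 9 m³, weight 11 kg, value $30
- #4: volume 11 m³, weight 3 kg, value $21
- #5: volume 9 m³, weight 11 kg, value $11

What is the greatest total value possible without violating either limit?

$35

Feasible sets respecting both limits:
- #1+#3: volume 15, weight 14, value 35
- #3: volume 9, weight 11, value 30
- #1+#4: volume 17, weight 6, value 26
Best: $35.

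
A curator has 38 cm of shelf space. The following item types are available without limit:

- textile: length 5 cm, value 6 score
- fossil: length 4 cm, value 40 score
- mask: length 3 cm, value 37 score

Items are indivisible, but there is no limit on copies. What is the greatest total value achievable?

Best value-per-unit is mask at 37/3; filling with it alone gives 12×37 = 444.
Optimal mix: 2×fossil + 10×mask → length 38, value 450.

450 score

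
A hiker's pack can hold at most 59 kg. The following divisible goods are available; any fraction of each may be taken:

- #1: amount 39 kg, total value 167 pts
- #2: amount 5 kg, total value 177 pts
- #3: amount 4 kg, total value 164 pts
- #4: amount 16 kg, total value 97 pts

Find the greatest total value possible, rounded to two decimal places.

583.59

Take in order of value per unit:
- #3 (164/4 per unit): all 4 → value 164, running total 164.00
- #2 (177/5 per unit): all 5 → value 177, running total 341.00
- #4 (97/16 per unit): all 16 → value 97, running total 438.00
- #1 (167/39 per unit): 34 of 39 → value 34×167/39 = 145.5897, running total 583.59
Total 583.59.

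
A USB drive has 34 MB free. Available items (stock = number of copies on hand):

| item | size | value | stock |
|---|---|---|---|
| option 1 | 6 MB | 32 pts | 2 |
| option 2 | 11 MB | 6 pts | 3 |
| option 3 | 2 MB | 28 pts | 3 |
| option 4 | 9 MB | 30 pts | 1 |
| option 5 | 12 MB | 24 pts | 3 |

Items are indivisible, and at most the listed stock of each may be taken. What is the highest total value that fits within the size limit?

178 pts

Top feasible selections:
- 2×option 1 + 3×option 3 + 1×option 4: size 27, value 178
- 2×option 1 + 3×option 3 + 1×option 5: size 30, value 172
- 1×option 1 + 3×option 3 + 1×option 4 + 1×option 5: size 33, value 170
- 2×option 1 + 1×option 2 + 3×option 3: size 29, value 154
Best: 178 pts.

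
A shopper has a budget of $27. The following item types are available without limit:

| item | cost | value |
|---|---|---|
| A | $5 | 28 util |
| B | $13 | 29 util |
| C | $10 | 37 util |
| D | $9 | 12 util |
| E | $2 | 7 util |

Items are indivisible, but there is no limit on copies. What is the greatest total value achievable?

147 util

Best value-per-unit is A at 28/5; filling with it alone gives 5×28 = 140.
Optimal mix: 5×A + 1×E → cost 27, value 147.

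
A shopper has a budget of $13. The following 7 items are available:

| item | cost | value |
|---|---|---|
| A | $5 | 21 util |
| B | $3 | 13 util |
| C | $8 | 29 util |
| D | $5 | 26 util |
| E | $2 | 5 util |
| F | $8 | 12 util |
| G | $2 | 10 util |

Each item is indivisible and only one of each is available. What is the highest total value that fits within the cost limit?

60 util

Check high-value combinations within $13:
- A+B+D: cost 5+3+5=13, value 21+13+26=60
- A+D+G: cost 5+5+2=12, value 21+26+10=57
- C+D: cost 8+5=13, value 29+26=55
- B+D+E+G: cost 3+5+2+2=12, value 13+26+5+10=54
Best: 60 util.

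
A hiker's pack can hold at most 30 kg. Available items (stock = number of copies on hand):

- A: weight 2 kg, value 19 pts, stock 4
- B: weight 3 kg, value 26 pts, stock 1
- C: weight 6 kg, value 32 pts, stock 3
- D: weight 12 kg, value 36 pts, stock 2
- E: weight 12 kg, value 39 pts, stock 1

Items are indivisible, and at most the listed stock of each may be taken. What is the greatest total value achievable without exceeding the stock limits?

198 pts

Top feasible selections:
- 4×A + 1×B + 3×C: weight 29, value 198
- 3×A + 1×B + 3×C: weight 27, value 179
- 4×A + 1×B + 1×C + 1×E: weight 29, value 173
Best: 198 pts.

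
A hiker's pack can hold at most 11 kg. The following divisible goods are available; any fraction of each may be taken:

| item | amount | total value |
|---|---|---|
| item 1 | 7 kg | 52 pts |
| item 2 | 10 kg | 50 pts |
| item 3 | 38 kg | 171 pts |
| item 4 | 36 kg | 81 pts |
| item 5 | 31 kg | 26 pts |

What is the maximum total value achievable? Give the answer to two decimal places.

Take in order of value per unit:
- item 1 (52/7 per unit): all 7 → value 52, running total 52.00
- item 2 (50/10 per unit): 4 of 10 → value 4×50/10 = 20.0000, running total 72.00
Total 72.00.

72.00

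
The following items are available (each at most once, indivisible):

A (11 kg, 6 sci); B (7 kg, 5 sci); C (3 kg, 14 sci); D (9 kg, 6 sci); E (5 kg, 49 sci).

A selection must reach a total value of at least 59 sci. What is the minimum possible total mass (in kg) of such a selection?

Subsets with value ≥ 59, sorted by total mass:
- C+E: mass 8, value 63
- B+C+E: mass 15, value 68
- C+D+E: mass 17, value 69
- A+C+E: mass 19, value 69
Minimum mass: 8 kg.

8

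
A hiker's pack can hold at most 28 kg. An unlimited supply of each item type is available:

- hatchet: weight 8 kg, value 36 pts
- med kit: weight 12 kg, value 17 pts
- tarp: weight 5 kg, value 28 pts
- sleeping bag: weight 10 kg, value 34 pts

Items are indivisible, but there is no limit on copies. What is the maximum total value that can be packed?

148 pts

Best value-per-unit is tarp at 28/5; filling with it alone gives 5×28 = 140.
Optimal mix: 1×hatchet + 4×tarp → weight 28, value 148.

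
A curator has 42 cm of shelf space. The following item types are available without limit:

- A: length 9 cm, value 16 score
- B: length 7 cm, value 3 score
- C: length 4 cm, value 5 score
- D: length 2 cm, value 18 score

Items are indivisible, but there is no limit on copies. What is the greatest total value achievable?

Best value-per-unit is D at 18/2, and filling with it alone uses length 21×2=42. No mix of the others beats 21×18 = 378.

378 score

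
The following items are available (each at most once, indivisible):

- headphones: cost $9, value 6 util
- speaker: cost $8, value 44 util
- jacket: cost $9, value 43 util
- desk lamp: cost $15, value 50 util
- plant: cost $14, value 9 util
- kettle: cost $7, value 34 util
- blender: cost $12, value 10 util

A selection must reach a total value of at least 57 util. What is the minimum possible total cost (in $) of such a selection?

15

Subsets with value ≥ 57, sorted by total cost:
- speaker+kettle: cost 15, value 78
- jacket+kettle: cost 16, value 77
- speaker+jacket: cost 17, value 87
Minimum cost: 15 $.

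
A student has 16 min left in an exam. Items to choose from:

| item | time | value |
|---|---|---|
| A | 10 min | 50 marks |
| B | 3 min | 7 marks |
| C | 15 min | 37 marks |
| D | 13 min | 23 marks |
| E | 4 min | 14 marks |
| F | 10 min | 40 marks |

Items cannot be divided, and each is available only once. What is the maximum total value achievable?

64 marks

Check high-value combinations within 16 min:
- A+E: time 10+4=14, value 50+14=64
- A+B: time 10+3=13, value 50+7=57
- E+F: time 4+10=14, value 14+40=54
- A: time 10, value 50
Best: 64 marks.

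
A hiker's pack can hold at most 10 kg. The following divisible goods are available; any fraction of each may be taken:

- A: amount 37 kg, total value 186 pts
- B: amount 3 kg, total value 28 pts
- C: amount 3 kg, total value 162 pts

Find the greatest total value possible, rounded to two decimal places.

Take in order of value per unit:
- C (162/3 per unit): all 3 → value 162, running total 162.00
- B (28/3 per unit): all 3 → value 28, running total 190.00
- A (186/37 per unit): 4 of 37 → value 4×186/37 = 20.1081, running total 210.11
Total 210.11.

210.11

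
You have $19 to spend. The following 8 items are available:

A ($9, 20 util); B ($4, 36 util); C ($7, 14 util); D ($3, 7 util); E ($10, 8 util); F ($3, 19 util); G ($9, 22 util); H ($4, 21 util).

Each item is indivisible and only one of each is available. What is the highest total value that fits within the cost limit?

Check high-value combinations within $19:
- B+C+F+H: cost 4+7+3+4=18, value 36+14+19+21=90
- B+D+F+G: cost 4+3+3+9=19, value 36+7+19+22=84
- B+D+F+H: cost 4+3+3+4=14, value 36+7+19+21=83
Best: 90 util.

90 util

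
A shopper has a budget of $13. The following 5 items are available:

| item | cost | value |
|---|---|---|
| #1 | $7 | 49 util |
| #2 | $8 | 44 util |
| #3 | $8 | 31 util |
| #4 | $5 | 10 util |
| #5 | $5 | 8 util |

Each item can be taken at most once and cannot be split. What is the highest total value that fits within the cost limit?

59 util

Check high-value combinations within $13:
- #1+#4: cost 7+5=12, value 49+10=59
- #1+#5: cost 7+5=12, value 49+8=57
- #2+#4: cost 8+5=13, value 44+10=54
Best: 59 util.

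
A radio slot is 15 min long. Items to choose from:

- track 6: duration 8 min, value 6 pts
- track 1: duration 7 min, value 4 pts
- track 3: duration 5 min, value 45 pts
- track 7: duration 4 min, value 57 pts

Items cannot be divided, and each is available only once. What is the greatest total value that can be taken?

102 pts

Check high-value combinations within 15 min:
- track 3+track 7: duration 5+4=9, value 45+57=102
- track 6+track 7: duration 8+4=12, value 6+57=63
- track 1+track 7: duration 7+4=11, value 4+57=61
Best: 102 pts.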